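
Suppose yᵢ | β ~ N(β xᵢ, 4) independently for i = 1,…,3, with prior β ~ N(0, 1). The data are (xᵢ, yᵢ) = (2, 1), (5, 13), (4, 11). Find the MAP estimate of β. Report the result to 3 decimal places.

β̂_MAP = 2.265

log p(β | y) = −Σ(yᵢ − βxᵢ)²/(2·4) − β²/(2·1) + const.
Setting the derivative to zero: Σxᵢ(yᵢ − βxᵢ)/4 − β/1 = 0, so β = Σxᵢyᵢ / (Σxᵢ² + σ²/τ²).
Σxᵢyᵢ = 2·1 + 5·13 + 4·11 = 111; Σxᵢ² = 45; σ²/τ² = 4.
β̂_MAP = 111 / (45 + 4) = 111/49 ≈ 2.265.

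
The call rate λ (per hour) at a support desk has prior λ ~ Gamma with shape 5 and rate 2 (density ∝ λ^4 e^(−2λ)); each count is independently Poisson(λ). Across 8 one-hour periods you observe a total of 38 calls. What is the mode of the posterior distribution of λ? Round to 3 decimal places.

Σxᵢ = 38, n = 8.
Posterior ∝ λ^4e^(−2λ) · λ^38e^(−8λ) = λ^42e^(−10λ), i.e. Gamma(shape=43, rate=10).
The mode of a Gamma(a, b) with a ≥ 1 (shape–rate) is (a−1)/b = 42/10 ≈ 4.200.

λ̂_MAP = 4.200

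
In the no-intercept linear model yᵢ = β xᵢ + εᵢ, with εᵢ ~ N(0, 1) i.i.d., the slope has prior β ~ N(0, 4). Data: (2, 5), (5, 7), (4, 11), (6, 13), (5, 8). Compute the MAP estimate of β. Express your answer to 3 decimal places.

log p(β | y) = −Σ(yᵢ − βxᵢ)²/(2·1) − β²/(2·4) + const.
Setting the derivative to zero: Σxᵢ(yᵢ − βxᵢ)/1 − β/4 = 0, so β = Σxᵢyᵢ / (Σxᵢ² + σ²/τ²).
Σxᵢyᵢ = 2·5 + 5·7 + 4·11 + 6·13 + 5·8 = 207; Σxᵢ² = 106; σ²/τ² = 0.25.
β̂_MAP = 207 / (106 + 0.25) = 207/106.25 ≈ 1.948.

β̂_MAP = 1.948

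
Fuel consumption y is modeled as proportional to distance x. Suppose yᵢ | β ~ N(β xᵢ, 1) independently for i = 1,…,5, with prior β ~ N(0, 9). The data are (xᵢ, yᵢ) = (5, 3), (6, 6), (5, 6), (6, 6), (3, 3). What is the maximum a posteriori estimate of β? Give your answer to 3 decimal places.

β̂_MAP = 0.961

log p(β | y) = −Σ(yᵢ − βxᵢ)²/(2·1) − β²/(2·9) + const.
Setting the derivative to zero: Σxᵢ(yᵢ − βxᵢ)/1 − β/9 = 0, so β = Σxᵢyᵢ / (Σxᵢ² + σ²/τ²).
Σxᵢyᵢ = 5·3 + 6·6 + 5·6 + 6·6 + 3·3 = 126; Σxᵢ² = 131; σ²/τ² = 1/9.
β̂_MAP = 126 / (131 + 1/9) = 126/(1180/9) = 567/590 ≈ 0.961.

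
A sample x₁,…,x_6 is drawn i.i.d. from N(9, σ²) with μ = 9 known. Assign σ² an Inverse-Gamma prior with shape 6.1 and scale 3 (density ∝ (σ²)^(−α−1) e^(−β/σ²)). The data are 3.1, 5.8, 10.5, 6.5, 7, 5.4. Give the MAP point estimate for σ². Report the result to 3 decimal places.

Sum of squared deviations about the known mean: SS = (3.1−9)² + (5.8−9)² + (10.5−9)² + (6.5−9)² + (7−9)² + (5.4−9)² = 70.51.
The Normal likelihood contributes (σ²)^(−n/2) exp(−SS/(2σ²)), so the posterior is Inverse-Gamma(α + n/2, β + SS/2) = Inverse-Gamma(9.1, 38.255).
The mode of Inverse-Gamma(a, b) is b/(a+1) = 38.255/10.1 ≈ 3.788.

σ̂²_MAP = 3.788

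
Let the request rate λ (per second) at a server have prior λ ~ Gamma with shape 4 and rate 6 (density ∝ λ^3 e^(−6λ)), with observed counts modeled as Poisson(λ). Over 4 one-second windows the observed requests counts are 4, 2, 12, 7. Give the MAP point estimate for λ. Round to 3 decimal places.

λ̂_MAP = 2.800

Σxᵢ = 4+2+12+7 = 25, with n = 4.
Posterior ∝ λ^3e^(−6λ) · λ^25e^(−4λ) = λ^28e^(−10λ), i.e. Gamma(shape=29, rate=10).
The mode of a Gamma(a, b) with a ≥ 1 (shape–rate) is (a−1)/b = 28/10 ≈ 2.800.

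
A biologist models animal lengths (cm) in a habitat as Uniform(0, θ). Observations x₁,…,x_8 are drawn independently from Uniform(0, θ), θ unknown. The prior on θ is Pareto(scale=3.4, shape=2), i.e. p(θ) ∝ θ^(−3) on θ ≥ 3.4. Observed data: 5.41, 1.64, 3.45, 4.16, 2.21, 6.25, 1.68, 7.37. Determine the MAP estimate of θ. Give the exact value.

The Uniform(0, θ) likelihood is θ^(−n) for θ ≥ max(xᵢ), zero otherwise. Here max(xᵢ) = 7.37.
Posterior ∝ θ^(−3) · θ^(−8) = θ^(−11) on θ ≥ max(3.4, 7.37) = 7.37.
This density is strictly decreasing in θ, so the posterior mode lies at the lower boundary of the support.

θ̂_MAP = 7.37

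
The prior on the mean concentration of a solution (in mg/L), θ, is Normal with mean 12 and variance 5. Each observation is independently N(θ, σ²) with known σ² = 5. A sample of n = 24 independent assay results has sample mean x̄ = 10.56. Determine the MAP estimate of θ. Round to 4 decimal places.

θ̂_MAP = 10.6176

n = 24, x̄ = 10.56.
For a Normal prior and Normal likelihood with known variance, the posterior is Normal; its mode equals its mean, the precision-weighted average.
Prior precision 1/σ₀² = 1/5 = 0.2; data precision n/σ² = 24/5 = 4.8.
θ̂ = (0.2·12 + 4.8·10.56) / (0.2 + 4.8) = 53.088/5 = 10.6176.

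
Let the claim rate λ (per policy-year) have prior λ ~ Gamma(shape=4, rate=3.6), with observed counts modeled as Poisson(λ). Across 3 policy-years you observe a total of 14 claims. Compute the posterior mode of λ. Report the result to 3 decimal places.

λ̂_MAP = 2.576

Σxᵢ = 14, n = 3.
Posterior ∝ λ^3e^(−3.6λ) · λ^14e^(−3λ) = λ^17e^(−6.6λ), i.e. Gamma(shape=18, rate=6.6).
The mode of a Gamma(a, b) with a ≥ 1 (shape–rate) is (a−1)/b = 17/6.6 ≈ 2.576.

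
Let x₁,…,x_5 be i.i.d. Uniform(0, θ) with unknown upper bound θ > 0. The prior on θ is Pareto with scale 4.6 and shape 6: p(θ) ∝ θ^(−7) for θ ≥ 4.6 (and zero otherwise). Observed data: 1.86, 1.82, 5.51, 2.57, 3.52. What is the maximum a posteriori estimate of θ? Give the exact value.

The Uniform(0, θ) likelihood is θ^(−n) for θ ≥ max(xᵢ), zero otherwise. Here max(xᵢ) = 5.51.
Posterior ∝ θ^(−7) · θ^(−5) = θ^(−12) on θ ≥ max(4.6, 5.51) = 5.51.
This density is strictly decreasing in θ, so the posterior mode lies at the lower boundary of the support.

θ̂_MAP = 5.51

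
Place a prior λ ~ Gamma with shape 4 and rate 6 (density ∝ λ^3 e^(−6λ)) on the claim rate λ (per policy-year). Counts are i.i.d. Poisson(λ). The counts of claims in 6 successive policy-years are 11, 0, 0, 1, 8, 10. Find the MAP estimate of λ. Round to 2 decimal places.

λ̂_MAP = 2.75

Σxᵢ = 11+0+0+1+8+10 = 30, with n = 6.
Posterior ∝ λ^3e^(−6λ) · λ^30e^(−6λ) = λ^33e^(−12λ), i.e. Gamma(shape=34, rate=12).
The mode of a Gamma(a, b) with a ≥ 1 (shape–rate) is (a−1)/b = 33/12 ≈ 2.75.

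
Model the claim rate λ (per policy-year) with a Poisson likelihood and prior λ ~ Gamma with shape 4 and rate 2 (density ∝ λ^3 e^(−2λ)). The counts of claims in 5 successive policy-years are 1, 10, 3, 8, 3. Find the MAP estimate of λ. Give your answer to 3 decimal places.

Σxᵢ = 1+10+3+8+3 = 25, with n = 5.
Posterior ∝ λ^3e^(−2λ) · λ^25e^(−5λ) = λ^28e^(−7λ), i.e. Gamma(shape=29, rate=7).
The mode of a Gamma(a, b) with a ≥ 1 (shape–rate) is (a−1)/b = 28/7 ≈ 4.000.

λ̂_MAP = 4.000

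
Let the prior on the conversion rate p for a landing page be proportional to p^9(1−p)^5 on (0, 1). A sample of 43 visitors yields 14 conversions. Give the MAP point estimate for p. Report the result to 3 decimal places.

The prior density ∝ p^9(1−p)^5 is the kernel of Beta(10, 6).
Data: 14 successes in 43 trials. The binomial likelihood contributes p^14(1−p)^29, so the posterior is Beta(10+14, 6+29) = Beta(24, 35).
For Beta(a, b) with a, b > 1 the mode is (a−1)/(a+b−2) = 23/57 ≈ 0.404.

p̂_MAP = 0.404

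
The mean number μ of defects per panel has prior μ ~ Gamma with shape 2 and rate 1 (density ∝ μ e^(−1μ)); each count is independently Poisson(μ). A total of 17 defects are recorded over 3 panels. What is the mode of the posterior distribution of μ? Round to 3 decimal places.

Σxᵢ = 17, n = 3.
Posterior ∝ μe^(−1μ) · μ^17e^(−3μ) = μ^18e^(−4μ), i.e. Gamma(shape=19, rate=4).
The mode of a Gamma(a, b) with a ≥ 1 (shape–rate) is (a−1)/b = 18/4 ≈ 4.500.

μ̂_MAP = 4.500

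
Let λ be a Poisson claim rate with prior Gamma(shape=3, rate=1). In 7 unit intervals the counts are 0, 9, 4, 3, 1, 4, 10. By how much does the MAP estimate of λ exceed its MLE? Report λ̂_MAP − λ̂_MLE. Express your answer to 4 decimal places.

Σxᵢ = 31. Posterior is Gamma(34, 8); MAP = (34−1)/8 = 33/8 ≈ 4.12500.
MLE = x̄ = 31/7 ≈ 4.42857.
Difference = 33/8 − 31/7 = -17/56 ≈ -0.3036.

MAP − MLE = -0.3036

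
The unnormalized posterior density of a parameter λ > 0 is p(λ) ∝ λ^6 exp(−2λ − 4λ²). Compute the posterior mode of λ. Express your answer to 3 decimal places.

ℓ'(λ) = 6/λ − 2 − 8λ. Setting this to zero and multiplying by λ: 8λ² + 2λ − 6 = 0.
λ = (−2 + √(2² + 4·8·6)) / (2·8) = (−2 + √196) / 16 = (−2 + 14)/16 = 3/4.
ℓ''(λ) = −6/λ² − 8 < 0, confirming a maximum.

λ̂_MAP = 0.750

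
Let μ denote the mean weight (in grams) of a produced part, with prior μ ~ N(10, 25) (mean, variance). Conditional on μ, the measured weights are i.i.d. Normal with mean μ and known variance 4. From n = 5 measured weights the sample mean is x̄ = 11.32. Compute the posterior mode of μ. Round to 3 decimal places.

μ̂_MAP = 11.279

n = 5, x̄ = 11.32.
For a Normal prior and Normal likelihood with known variance, the posterior is Normal; its mode equals its mean, the precision-weighted average.
Prior precision 1/σ₀² = 1/25 = 0.04; data precision n/σ² = 5/4 = 1.25.
μ̂ = (0.04·10 + 1.25·11.32) / (0.04 + 1.25) = 14.55/1.29 = 485/43 ≈ 11.279.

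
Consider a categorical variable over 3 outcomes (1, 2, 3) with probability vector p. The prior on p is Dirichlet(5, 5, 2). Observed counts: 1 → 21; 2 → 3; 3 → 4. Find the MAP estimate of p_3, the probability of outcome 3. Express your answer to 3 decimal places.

The posterior is Dirichlet(αᵢ + nᵢ) = Dirichlet(26, 8, 6).
For a Dirichlet(a₁,…,a_K) with all aᵢ > 1, the mode has j-th component (aⱼ − 1)/(Σaᵢ − K).
Here Σaᵢ = 40 and K = 3, so p_3 = (6 − 1)/(40 − 3) = 5/37 ≈ 0.135.

MAP estimate: 0.135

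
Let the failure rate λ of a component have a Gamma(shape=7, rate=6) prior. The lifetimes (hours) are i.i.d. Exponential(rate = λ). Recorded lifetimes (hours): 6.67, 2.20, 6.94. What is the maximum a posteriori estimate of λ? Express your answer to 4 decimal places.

λ̂_MAP = 0.4127

The Exponential(rate=λ) likelihood is ∝ λ^n e^(−λΣtᵢ). Here n = 3 and Σtᵢ = 6.67 + 2.20 + 6.94 = 15.81.
Posterior ∝ λ^6e^(−6λ) · λ^3e^(−15.81λ) = λ^9e^(−21.81λ), i.e. Gamma(10, 21.81).
Mode = (a−1)/b = 9/21.81 ≈ 0.4127.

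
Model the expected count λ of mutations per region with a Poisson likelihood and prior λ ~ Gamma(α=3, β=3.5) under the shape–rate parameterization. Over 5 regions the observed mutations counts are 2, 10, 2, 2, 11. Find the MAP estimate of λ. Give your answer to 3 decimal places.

λ̂_MAP = 3.412

Σxᵢ = 2+10+2+2+11 = 27, with n = 5.
Posterior ∝ λ^2e^(−3.5λ) · λ^27e^(−5λ) = λ^29e^(−8.5λ), i.e. Gamma(shape=30, rate=8.5).
The mode of a Gamma(a, b) with a ≥ 1 (shape–rate) is (a−1)/b = 29/8.5 ≈ 3.412.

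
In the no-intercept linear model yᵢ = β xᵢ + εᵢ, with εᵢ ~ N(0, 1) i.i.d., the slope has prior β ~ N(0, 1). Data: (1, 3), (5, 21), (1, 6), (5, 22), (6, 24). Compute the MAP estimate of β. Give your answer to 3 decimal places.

β̂_MAP = 4.135

log p(β | y) = −Σ(yᵢ − βxᵢ)²/(2·1) − β²/(2·1) + const.
Setting the derivative to zero: Σxᵢ(yᵢ − βxᵢ)/1 − β/1 = 0, so β = Σxᵢyᵢ / (Σxᵢ² + σ²/τ²).
Σxᵢyᵢ = 1·3 + 5·21 + 1·6 + 5·22 + 6·24 = 368; Σxᵢ² = 88; σ²/τ² = 1.
β̂_MAP = 368 / (88 + 1) = 368/89 ≈ 4.135.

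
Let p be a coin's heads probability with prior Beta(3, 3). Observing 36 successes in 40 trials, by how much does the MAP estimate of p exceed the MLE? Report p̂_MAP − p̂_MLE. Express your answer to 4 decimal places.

Posterior is Beta(39, 7); MAP = (39−1)/(46−2) = 38/44 ≈ 0.86364.
MLE ignores the prior: p̂_MLE = k/n = 36/40 ≈ 0.90000.
Difference = 38/44 − 36/40 = -2/55 ≈ -0.0364.

MAP − MLE = -0.0364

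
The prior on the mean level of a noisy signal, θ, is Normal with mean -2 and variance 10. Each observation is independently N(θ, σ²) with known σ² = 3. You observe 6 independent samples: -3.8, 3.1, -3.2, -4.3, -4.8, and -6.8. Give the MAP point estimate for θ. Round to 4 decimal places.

n = 6; x̄ = ((-3.8) + 3.1 + (-3.2) + (-4.3) + (-4.8) + (-6.8))/6 = -19.8/6 = -3.3.
For a Normal prior and Normal likelihood with known variance, the posterior is Normal; its mode equals its mean, the precision-weighted average.
Prior precision 1/σ₀² = 1/10 = 0.1; data precision n/σ² = 6/3 = 2.
θ̂ = (0.1·(-2) + 2·(-3.3)) / (0.1 + 2) = (-6.8)/2.1 = -68/21 ≈ -3.2381.

θ̂_MAP = -3.2381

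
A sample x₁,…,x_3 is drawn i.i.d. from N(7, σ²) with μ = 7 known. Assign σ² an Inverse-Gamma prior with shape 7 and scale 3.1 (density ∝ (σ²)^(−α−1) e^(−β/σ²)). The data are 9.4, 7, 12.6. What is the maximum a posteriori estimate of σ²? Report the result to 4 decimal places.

Sum of squared deviations about the known mean: SS = (9.4−7)² + (7−7)² + (12.6−7)² = 37.12.
The Normal likelihood contributes (σ²)^(−n/2) exp(−SS/(2σ²)), so the posterior is Inverse-Gamma(α + n/2, β + SS/2) = Inverse-Gamma(8.5, 21.66).
The mode of Inverse-Gamma(a, b) is b/(a+1) = 21.66/9.5 ≈ 2.2800.

σ̂²_MAP = 2.2800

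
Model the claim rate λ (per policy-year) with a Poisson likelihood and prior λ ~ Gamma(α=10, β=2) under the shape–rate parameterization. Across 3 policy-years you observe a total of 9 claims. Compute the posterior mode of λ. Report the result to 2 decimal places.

λ̂_MAP = 3.60

Σxᵢ = 9, n = 3.
Posterior ∝ λ^9e^(−2λ) · λ^9e^(−3λ) = λ^18e^(−5λ), i.e. Gamma(shape=19, rate=5).
The mode of a Gamma(a, b) with a ≥ 1 (shape–rate) is (a−1)/b = 18/5 ≈ 3.60.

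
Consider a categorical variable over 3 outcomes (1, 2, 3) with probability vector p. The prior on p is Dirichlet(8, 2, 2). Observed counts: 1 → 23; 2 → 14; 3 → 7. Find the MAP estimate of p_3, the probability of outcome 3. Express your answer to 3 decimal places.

The posterior is Dirichlet(αᵢ + nᵢ) = Dirichlet(31, 16, 9).
For a Dirichlet(a₁,…,a_K) with all aᵢ > 1, the mode has j-th component (aⱼ − 1)/(Σaᵢ − K).
Here Σaᵢ = 56 and K = 3, so p_3 = (9 − 1)/(56 − 3) = 8/53 ≈ 0.151.

MAP estimate: 0.151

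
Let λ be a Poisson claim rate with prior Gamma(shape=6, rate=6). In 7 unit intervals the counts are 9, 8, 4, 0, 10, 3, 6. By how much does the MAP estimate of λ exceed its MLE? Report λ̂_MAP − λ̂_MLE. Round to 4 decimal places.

MAP − MLE = -2.2527

Σxᵢ = 40. Posterior is Gamma(46, 13); MAP = (46−1)/13 = 45/13 ≈ 3.46154.
MLE = x̄ = 40/7 ≈ 5.71429.
Difference = 45/13 − 40/7 = -205/91 ≈ -2.2527.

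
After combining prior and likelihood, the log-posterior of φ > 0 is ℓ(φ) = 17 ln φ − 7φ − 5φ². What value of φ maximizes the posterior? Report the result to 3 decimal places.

ℓ'(φ) = 17/φ − 7 − 10φ. Setting this to zero and multiplying by φ: 10φ² + 7φ − 17 = 0.
φ = (−7 + √(7² + 4·10·17)) / (2·10) = (−7 + √729) / 20 = (−7 + 27)/20 = 1.
ℓ''(φ) = −17/φ² − 10 < 0, confirming a maximum.

φ̂_MAP = 1.000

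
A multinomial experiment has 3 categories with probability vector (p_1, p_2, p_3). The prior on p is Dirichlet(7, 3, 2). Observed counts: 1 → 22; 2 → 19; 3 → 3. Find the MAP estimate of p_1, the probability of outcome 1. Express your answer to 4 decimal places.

MAP estimate: 0.5283

The posterior is Dirichlet(αᵢ + nᵢ) = Dirichlet(29, 22, 5).
For a Dirichlet(a₁,…,a_K) with all aᵢ > 1, the mode has j-th component (aⱼ − 1)/(Σaᵢ − K).
Here Σaᵢ = 56 and K = 3, so p_1 = (29 − 1)/(56 − 3) = 28/53 ≈ 0.5283.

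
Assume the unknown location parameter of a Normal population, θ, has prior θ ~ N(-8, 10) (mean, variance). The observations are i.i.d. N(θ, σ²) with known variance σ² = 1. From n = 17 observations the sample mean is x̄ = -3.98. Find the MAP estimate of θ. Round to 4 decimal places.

θ̂_MAP = -4.0035

n = 17, x̄ = -3.98.
For a Normal prior and Normal likelihood with known variance, the posterior is Normal; its mode equals its mean, the precision-weighted average.
Prior precision 1/σ₀² = 1/10 = 0.1; data precision n/σ² = 17/1 = 17.
θ̂ = (0.1·(-8) + 17·(-3.98)) / (0.1 + 17) = (-68.46)/17.1 = -1141/285 ≈ -4.0035.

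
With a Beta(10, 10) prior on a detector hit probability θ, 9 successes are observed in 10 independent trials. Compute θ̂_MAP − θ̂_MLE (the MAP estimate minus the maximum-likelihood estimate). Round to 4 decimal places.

Posterior is Beta(19, 11); MAP = (19−1)/(30−2) = 18/28 ≈ 0.64286.
MLE ignores the prior: θ̂_MLE = k/n = 9/10 ≈ 0.90000.
Difference = 18/28 − 9/10 = -9/35 ≈ -0.2571.

MAP − MLE = -0.2571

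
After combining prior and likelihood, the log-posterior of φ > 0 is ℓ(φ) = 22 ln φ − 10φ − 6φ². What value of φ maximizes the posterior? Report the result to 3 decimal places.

ℓ'(φ) = 22/φ − 10 − 12φ. Setting this to zero and multiplying by φ: 12φ² + 10φ − 22 = 0.
φ = (−10 + √(10² + 4·12·22)) / (2·12) = (−10 + √1156) / 24 = (−10 + 34)/24 = 1.
ℓ''(φ) = −22/φ² − 12 < 0, confirming a maximum.

φ̂_MAP = 1.000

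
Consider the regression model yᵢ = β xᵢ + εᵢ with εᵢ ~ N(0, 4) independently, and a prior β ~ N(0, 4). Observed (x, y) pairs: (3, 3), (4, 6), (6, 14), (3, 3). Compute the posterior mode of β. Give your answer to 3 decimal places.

log p(β | y) = −Σ(yᵢ − βxᵢ)²/(2·4) − β²/(2·4) + const.
Setting the derivative to zero: Σxᵢ(yᵢ − βxᵢ)/4 − β/4 = 0, so β = Σxᵢyᵢ / (Σxᵢ² + σ²/τ²).
Σxᵢyᵢ = 3·3 + 4·6 + 6·14 + 3·3 = 126; Σxᵢ² = 70; σ²/τ² = 1.
β̂_MAP = 126 / (70 + 1) = 126/71 ≈ 1.775.

β̂_MAP = 1.775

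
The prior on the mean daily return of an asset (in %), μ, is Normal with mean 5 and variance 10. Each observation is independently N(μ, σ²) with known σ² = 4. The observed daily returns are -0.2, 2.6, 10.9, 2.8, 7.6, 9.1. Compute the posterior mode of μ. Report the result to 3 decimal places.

μ̂_MAP = 5.438

n = 6; x̄ = ((-0.2) + 2.6 + 10.9 + 2.8 + 7.6 + 9.1)/6 = 32.8/6 = 82/15 ≈ 5.4667.
For a Normal prior and Normal likelihood with known variance, the posterior is Normal; its mode equals its mean, the precision-weighted average.
Prior precision 1/σ₀² = 1/10 = 0.1; data precision n/σ² = 6/4 = 1.5.
μ̂ = (0.1·5 + 1.5·(82/15)) / (0.1 + 1.5) = 8.7/1.6 = 5.4375 ≈ 5.438.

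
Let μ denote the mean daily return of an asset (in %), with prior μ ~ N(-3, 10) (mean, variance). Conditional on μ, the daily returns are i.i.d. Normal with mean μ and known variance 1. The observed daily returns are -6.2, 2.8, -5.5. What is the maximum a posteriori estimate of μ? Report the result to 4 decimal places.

n = 3; x̄ = ((-6.2) + 2.8 + (-5.5))/3 = -8.9/3 = -89/30 ≈ -2.9667.
For a Normal prior and Normal likelihood with known variance, the posterior is Normal; its mode equals its mean, the precision-weighted average.
Prior precision 1/σ₀² = 1/10 = 0.1; data precision n/σ² = 3/1 = 3.
μ̂ = (0.1·(-3) + 3·(-89/30)) / (0.1 + 3) = (-9.2)/3.1 = -92/31 ≈ -2.9677.

μ̂_MAP = -2.9677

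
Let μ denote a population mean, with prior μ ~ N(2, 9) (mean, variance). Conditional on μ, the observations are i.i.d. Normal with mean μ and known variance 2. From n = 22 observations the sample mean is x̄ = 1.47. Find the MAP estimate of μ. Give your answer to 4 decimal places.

n = 22, x̄ = 1.47.
For a Normal prior and Normal likelihood with known variance, the posterior is Normal; its mode equals its mean, the precision-weighted average.
Prior precision 1/σ₀² = 1/9; data precision n/σ² = 22/2 = 11.
μ̂ = ((1/9)·2 + 11·1.47) / (1/9 + 11) = (14753/900)/(100/9) = 1.4753.

μ̂_MAP = 1.4753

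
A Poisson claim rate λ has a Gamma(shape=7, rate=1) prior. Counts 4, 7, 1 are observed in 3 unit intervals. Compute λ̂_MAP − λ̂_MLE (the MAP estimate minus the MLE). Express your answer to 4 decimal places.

MAP − MLE = 0.5000

Σxᵢ = 12. Posterior is Gamma(19, 4); MAP = (19−1)/4 = 18/4 ≈ 4.50000.
MLE = x̄ = 12/3 ≈ 4.00000.
Difference = 18/4 − 12/3 = 1/2 ≈ 0.5000.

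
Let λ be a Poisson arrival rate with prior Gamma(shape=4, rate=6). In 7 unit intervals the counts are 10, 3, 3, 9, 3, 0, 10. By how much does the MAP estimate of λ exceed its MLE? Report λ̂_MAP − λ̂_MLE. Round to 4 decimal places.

MAP − MLE = -2.2747

Σxᵢ = 38. Posterior is Gamma(42, 13); MAP = (42−1)/13 = 41/13 ≈ 3.15385.
MLE = x̄ = 38/7 ≈ 5.42857.
Difference = 41/13 − 38/7 = -207/91 ≈ -2.2747.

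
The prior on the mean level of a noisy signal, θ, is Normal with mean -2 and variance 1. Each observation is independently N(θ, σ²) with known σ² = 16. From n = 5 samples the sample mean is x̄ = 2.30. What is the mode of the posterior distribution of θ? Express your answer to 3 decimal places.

θ̂_MAP = -0.976

n = 5, x̄ = 2.30.
For a Normal prior and Normal likelihood with known variance, the posterior is Normal; its mode equals its mean, the precision-weighted average.
Prior precision 1/σ₀² = 1/1 = 1; data precision n/σ² = 5/16 = 0.3125.
θ̂ = (1·(-2) + 0.3125·2.3) / (1 + 0.3125) = (-1.28125)/1.3125 = -41/42 ≈ -0.976.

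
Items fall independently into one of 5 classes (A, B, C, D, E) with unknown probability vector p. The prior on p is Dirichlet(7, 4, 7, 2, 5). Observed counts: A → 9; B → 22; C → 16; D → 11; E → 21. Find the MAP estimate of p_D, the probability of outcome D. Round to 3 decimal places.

MAP estimate of p_D = 0.121

The posterior is Dirichlet(αᵢ + nᵢ) = Dirichlet(16, 26, 23, 13, 26).
For a Dirichlet(a₁,…,a_K) with all aᵢ > 1, the mode has j-th component (aⱼ − 1)/(Σaᵢ − K).
Here Σaᵢ = 104 and K = 5, so p_D = (13 − 1)/(104 − 5) = 12/99 ≈ 0.121.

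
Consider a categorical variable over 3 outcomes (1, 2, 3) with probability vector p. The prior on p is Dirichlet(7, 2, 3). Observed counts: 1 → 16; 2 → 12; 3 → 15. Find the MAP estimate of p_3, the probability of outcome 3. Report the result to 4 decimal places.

MAP estimate: 0.3269

The posterior is Dirichlet(αᵢ + nᵢ) = Dirichlet(23, 14, 18).
For a Dirichlet(a₁,…,a_K) with all aᵢ > 1, the mode has j-th component (aⱼ − 1)/(Σaᵢ − K).
Here Σaᵢ = 55 and K = 3, so p_3 = (18 − 1)/(55 − 3) = 17/52 ≈ 0.3269.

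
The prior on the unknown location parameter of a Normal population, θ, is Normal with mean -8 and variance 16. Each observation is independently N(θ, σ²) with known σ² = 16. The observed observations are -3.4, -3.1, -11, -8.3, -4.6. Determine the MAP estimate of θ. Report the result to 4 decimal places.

n = 5; x̄ = ((-3.4) + (-3.1) + (-11) + (-8.3) + (-4.6))/5 = -30.4/5 = -6.08.
For a Normal prior and Normal likelihood with known variance, the posterior is Normal; its mode equals its mean, the precision-weighted average.
Prior precision 1/σ₀² = 1/16 = 0.0625; data precision n/σ² = 5/16 = 0.3125.
θ̂ = (0.0625·(-8) + 0.3125·(-6.08)) / (0.0625 + 0.3125) = (-2.4)/0.375 = -6.4000.

θ̂_MAP = -6.4000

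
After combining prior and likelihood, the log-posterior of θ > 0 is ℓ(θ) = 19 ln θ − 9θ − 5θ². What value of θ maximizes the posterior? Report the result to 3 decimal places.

θ̂_MAP = 1.000

ℓ'(θ) = 19/θ − 9 − 10θ. Setting this to zero and multiplying by θ: 10θ² + 9θ − 19 = 0.
θ = (−9 + √(9² + 4·10·19)) / (2·10) = (−9 + √841) / 20 = (−9 + 29)/20 = 1.
ℓ''(θ) = −19/θ² − 10 < 0, confirming a maximum.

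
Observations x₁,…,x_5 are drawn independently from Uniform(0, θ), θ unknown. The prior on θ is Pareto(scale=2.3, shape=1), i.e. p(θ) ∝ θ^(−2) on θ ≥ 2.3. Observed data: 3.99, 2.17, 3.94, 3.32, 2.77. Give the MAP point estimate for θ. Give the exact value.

θ̂_MAP = 3.99

The Uniform(0, θ) likelihood is θ^(−n) for θ ≥ max(xᵢ), zero otherwise. Here max(xᵢ) = 3.99.
Posterior ∝ θ^(−2) · θ^(−5) = θ^(−7) on θ ≥ max(2.3, 3.99) = 3.99.
This density is strictly decreasing in θ, so the posterior mode lies at the lower boundary of the support.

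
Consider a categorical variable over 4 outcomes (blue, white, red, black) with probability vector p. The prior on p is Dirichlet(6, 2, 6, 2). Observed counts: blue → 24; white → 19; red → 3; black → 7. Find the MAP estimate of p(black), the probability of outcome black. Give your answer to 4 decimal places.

The posterior is Dirichlet(αᵢ + nᵢ) = Dirichlet(30, 21, 9, 9).
For a Dirichlet(a₁,…,a_K) with all aᵢ > 1, the mode has j-th component (aⱼ − 1)/(Σaᵢ − K).
Here Σaᵢ = 69 and K = 4, so p(black) = (9 − 1)/(69 − 4) = 8/65 ≈ 0.1231.

MAP estimate of p(black) = 0.1231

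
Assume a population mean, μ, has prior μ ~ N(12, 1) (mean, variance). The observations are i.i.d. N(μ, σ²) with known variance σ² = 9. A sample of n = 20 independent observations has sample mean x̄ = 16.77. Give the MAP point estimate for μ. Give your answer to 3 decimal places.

n = 20, x̄ = 16.77.
For a Normal prior and Normal likelihood with known variance, the posterior is Normal; its mode equals its mean, the precision-weighted average.
Prior precision 1/σ₀² = 1/1 = 1; data precision n/σ² = 20/9.
μ̂ = (1·12 + (20/9)·16.77) / (1 + 20/9) = (739/15)/(29/9) = 2217/145 ≈ 15.290.

μ̂_MAP = 15.290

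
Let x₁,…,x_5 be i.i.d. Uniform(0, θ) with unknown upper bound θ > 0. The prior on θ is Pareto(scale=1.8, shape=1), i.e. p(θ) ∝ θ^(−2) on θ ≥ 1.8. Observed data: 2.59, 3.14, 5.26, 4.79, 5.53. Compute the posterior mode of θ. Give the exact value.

θ̂_MAP = 5.53

The Uniform(0, θ) likelihood is θ^(−n) for θ ≥ max(xᵢ), zero otherwise. Here max(xᵢ) = 5.53.
Posterior ∝ θ^(−2) · θ^(−5) = θ^(−7) on θ ≥ max(1.8, 5.53) = 5.53.
This density is strictly decreasing in θ, so the posterior mode lies at the lower boundary of the support.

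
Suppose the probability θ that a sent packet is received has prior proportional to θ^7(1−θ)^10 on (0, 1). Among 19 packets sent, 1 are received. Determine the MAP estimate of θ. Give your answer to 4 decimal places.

The prior density ∝ θ^7(1−θ)^10 is the kernel of Beta(8, 11).
Data: 1 success in 19 trials. The binomial likelihood contributes θ(1−θ)^18, so the posterior is Beta(8+1, 11+18) = Beta(9, 29).
For Beta(a, b) with a, b > 1 the mode is (a−1)/(a+b−2) = 8/36 ≈ 0.2222.

θ̂_MAP = 0.2222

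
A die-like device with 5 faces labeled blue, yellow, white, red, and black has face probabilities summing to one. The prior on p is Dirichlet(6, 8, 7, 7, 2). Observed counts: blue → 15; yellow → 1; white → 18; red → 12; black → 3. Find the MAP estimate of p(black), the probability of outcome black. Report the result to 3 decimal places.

The posterior is Dirichlet(αᵢ + nᵢ) = Dirichlet(21, 9, 25, 19, 5).
For a Dirichlet(a₁,…,a_K) with all aᵢ > 1, the mode has j-th component (aⱼ − 1)/(Σaᵢ − K).
Here Σaᵢ = 79 and K = 5, so p(black) = (5 − 1)/(79 − 5) = 4/74 ≈ 0.054.

MAP estimate of p(black) = 0.054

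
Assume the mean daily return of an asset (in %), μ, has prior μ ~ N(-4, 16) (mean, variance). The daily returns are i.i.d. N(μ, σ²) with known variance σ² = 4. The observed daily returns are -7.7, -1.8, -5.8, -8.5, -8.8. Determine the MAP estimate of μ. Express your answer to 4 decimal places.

n = 5; x̄ = ((-7.7) + (-1.8) + (-5.8) + (-8.5) + (-8.8))/5 = -32.6/5 = -6.52.
For a Normal prior and Normal likelihood with known variance, the posterior is Normal; its mode equals its mean, the precision-weighted average.
Prior precision 1/σ₀² = 1/16 = 0.0625; data precision n/σ² = 5/4 = 1.25.
μ̂ = (0.0625·(-4) + 1.25·(-6.52)) / (0.0625 + 1.25) = (-8.4)/1.3125 = -6.4000.

μ̂_MAP = -6.4000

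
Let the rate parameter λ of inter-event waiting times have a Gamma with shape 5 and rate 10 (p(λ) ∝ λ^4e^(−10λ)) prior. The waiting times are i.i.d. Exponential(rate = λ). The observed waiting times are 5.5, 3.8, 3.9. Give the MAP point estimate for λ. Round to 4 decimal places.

λ̂_MAP = 0.3017

The Exponential(rate=λ) likelihood is ∝ λ^n e^(−λΣtᵢ). Here n = 3 and Σtᵢ = 5.5 + 3.8 + 3.9 = 13.2.
Posterior ∝ λ^4e^(−10λ) · λ^3e^(−13.2λ) = λ^7e^(−23.2λ), i.e. Gamma(8, 23.2).
Mode = (a−1)/b = 7/23.2 ≈ 0.3017.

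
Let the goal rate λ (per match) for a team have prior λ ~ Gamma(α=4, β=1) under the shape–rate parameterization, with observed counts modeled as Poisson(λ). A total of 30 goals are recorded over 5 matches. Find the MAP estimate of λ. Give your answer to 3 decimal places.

Σxᵢ = 30, n = 5.
Posterior ∝ λ^3e^(−1λ) · λ^30e^(−5λ) = λ^33e^(−6λ), i.e. Gamma(shape=34, rate=6).
The mode of a Gamma(a, b) with a ≥ 1 (shape–rate) is (a−1)/b = 33/6 ≈ 5.500.

λ̂_MAP = 5.500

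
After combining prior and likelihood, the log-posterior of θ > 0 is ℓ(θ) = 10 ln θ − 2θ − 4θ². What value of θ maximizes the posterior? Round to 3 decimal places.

ℓ'(θ) = 10/θ − 2 − 8θ. Setting this to zero and multiplying by θ: 8θ² + 2θ − 10 = 0.
θ = (−2 + √(2² + 4·8·10)) / (2·8) = (−2 + √324) / 16 = (−2 + 18)/16 = 1.
ℓ''(θ) = −10/θ² − 8 < 0, confirming a maximum.

θ̂_MAP = 1.000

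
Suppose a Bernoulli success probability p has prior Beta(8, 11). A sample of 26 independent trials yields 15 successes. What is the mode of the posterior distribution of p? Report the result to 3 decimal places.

Prior: Beta(8, 11).
Data: 15 successes in 26 trials. The binomial likelihood contributes p^15(1−p)^11, so the posterior is Beta(8+15, 11+11) = Beta(23, 22).
For Beta(a, b) with a, b > 1 the mode is (a−1)/(a+b−2) = 22/43 ≈ 0.512.

p̂_MAP = 0.512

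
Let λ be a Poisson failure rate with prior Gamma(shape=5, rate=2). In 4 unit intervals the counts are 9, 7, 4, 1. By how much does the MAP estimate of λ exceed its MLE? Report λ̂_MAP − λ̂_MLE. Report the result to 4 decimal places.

Σxᵢ = 21. Posterior is Gamma(26, 6); MAP = (26−1)/6 = 25/6 ≈ 4.16667.
MLE = x̄ = 21/4 ≈ 5.25000.
Difference = 25/6 − 21/4 = -13/12 ≈ -1.0833.

MAP − MLE = -1.0833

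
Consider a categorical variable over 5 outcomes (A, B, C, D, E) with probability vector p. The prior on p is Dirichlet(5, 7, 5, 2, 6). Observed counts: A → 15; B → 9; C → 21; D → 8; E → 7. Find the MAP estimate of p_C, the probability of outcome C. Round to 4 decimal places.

MAP estimate of p_C = 0.3125

The posterior is Dirichlet(αᵢ + nᵢ) = Dirichlet(20, 16, 26, 10, 13).
For a Dirichlet(a₁,…,a_K) with all aᵢ > 1, the mode has j-th component (aⱼ − 1)/(Σaᵢ − K).
Here Σaᵢ = 85 and K = 5, so p_C = (26 − 1)/(85 − 5) = 25/80 ≈ 0.3125.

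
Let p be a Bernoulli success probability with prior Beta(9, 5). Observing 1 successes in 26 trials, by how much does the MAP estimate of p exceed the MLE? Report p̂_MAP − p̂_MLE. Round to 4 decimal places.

MAP − MLE = 0.1984

Posterior is Beta(10, 30); MAP = (10−1)/(40−2) = 9/38 ≈ 0.23684.
MLE ignores the prior: p̂_MLE = k/n = 1/26 ≈ 0.03846.
Difference = 9/38 − 1/26 = 49/247 ≈ 0.1984.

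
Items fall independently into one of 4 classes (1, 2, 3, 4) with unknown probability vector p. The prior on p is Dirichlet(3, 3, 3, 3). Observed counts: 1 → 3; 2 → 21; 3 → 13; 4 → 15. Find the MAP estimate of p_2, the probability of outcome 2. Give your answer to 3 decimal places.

MAP estimate: 0.383

The posterior is Dirichlet(αᵢ + nᵢ) = Dirichlet(6, 24, 16, 18).
For a Dirichlet(a₁,…,a_K) with all aᵢ > 1, the mode has j-th component (aⱼ − 1)/(Σaᵢ − K).
Here Σaᵢ = 64 and K = 4, so p_2 = (24 − 1)/(64 − 4) = 23/60 ≈ 0.383.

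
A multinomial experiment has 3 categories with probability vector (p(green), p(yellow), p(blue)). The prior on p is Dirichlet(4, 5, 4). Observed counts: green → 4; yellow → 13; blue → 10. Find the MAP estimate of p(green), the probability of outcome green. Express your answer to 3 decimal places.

MAP estimate of p(green) = 0.189

The posterior is Dirichlet(αᵢ + nᵢ) = Dirichlet(8, 18, 14).
For a Dirichlet(a₁,…,a_K) with all aᵢ > 1, the mode has j-th component (aⱼ − 1)/(Σaᵢ − K).
Here Σaᵢ = 40 and K = 3, so p(green) = (8 − 1)/(40 − 3) = 7/37 ≈ 0.189.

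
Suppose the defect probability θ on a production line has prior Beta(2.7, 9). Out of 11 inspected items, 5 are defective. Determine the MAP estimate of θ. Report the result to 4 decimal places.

θ̂_MAP = 0.3237

Prior: Beta(2.7, 9).
Data: 5 successes in 11 trials. The binomial likelihood contributes θ^5(1−θ)^6, so the posterior is Beta(2.7+5, 9+6) = Beta(7.7, 15).
For Beta(a, b) with a, b > 1 the mode is (a−1)/(a+b−2) = 6.7/20.7 ≈ 0.3237.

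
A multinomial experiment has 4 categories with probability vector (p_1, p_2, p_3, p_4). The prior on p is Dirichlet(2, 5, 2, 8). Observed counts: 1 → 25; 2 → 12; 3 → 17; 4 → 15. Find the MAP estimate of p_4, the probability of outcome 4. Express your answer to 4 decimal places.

MAP estimate: 0.2683

The posterior is Dirichlet(αᵢ + nᵢ) = Dirichlet(27, 17, 19, 23).
For a Dirichlet(a₁,…,a_K) with all aᵢ > 1, the mode has j-th component (aⱼ − 1)/(Σaᵢ − K).
Here Σaᵢ = 86 and K = 4, so p_4 = (23 − 1)/(86 − 4) = 22/82 ≈ 0.2683.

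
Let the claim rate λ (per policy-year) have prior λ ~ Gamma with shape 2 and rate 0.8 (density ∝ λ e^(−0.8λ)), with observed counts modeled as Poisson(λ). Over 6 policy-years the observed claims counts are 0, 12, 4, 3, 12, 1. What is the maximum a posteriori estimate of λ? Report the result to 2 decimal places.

λ̂_MAP = 4.85

Σxᵢ = 0+12+4+3+12+1 = 32, with n = 6.
Posterior ∝ λe^(−0.8λ) · λ^32e^(−6λ) = λ^33e^(−6.8λ), i.e. Gamma(shape=34, rate=6.8).
The mode of a Gamma(a, b) with a ≥ 1 (shape–rate) is (a−1)/b = 33/6.8 ≈ 4.85.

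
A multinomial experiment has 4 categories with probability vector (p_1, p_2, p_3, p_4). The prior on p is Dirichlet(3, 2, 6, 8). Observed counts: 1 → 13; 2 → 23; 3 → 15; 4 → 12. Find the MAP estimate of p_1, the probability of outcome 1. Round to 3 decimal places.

The posterior is Dirichlet(αᵢ + nᵢ) = Dirichlet(16, 25, 21, 20).
For a Dirichlet(a₁,…,a_K) with all aᵢ > 1, the mode has j-th component (aⱼ − 1)/(Σaᵢ − K).
Here Σaᵢ = 82 and K = 4, so p_1 = (16 − 1)/(82 − 4) = 15/78 ≈ 0.192.

MAP estimate: 0.192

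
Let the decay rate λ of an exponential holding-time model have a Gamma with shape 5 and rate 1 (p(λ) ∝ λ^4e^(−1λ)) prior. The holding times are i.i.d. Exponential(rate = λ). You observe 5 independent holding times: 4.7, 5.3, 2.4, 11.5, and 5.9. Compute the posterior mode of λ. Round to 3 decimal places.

λ̂_MAP = 0.292

The Exponential(rate=λ) likelihood is ∝ λ^n e^(−λΣtᵢ). Here n = 5 and Σtᵢ = 4.7 + 5.3 + 2.4 + 11.5 + 5.9 = 29.8.
Posterior ∝ λ^4e^(−1λ) · λ^5e^(−29.8λ) = λ^9e^(−30.8λ), i.e. Gamma(10, 30.8).
Mode = (a−1)/b = 9/30.8 ≈ 0.292.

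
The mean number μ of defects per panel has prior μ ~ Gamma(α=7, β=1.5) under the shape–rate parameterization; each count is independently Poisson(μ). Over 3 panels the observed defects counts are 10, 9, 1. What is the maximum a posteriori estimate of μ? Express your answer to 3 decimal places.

Σxᵢ = 10+9+1 = 20, with n = 3.
Posterior ∝ μ^6e^(−1.5μ) · μ^20e^(−3μ) = μ^26e^(−4.5μ), i.e. Gamma(shape=27, rate=4.5).
The mode of a Gamma(a, b) with a ≥ 1 (shape–rate) is (a−1)/b = 26/4.5 ≈ 5.778.

μ̂_MAP = 5.778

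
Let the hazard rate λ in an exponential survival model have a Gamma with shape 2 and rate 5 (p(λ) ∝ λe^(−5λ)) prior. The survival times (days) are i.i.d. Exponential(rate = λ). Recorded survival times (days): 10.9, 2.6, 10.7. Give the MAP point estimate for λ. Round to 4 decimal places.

λ̂_MAP = 0.1370

The Exponential(rate=λ) likelihood is ∝ λ^n e^(−λΣtᵢ). Here n = 3 and Σtᵢ = 10.9 + 2.6 + 10.7 = 24.2.
Posterior ∝ λe^(−5λ) · λ^3e^(−24.2λ) = λ^4e^(−29.2λ), i.e. Gamma(5, 29.2).
Mode = (a−1)/b = 4/29.2 ≈ 0.1370.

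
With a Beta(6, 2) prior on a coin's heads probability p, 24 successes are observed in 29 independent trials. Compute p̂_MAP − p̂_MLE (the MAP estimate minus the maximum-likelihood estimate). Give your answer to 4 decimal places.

MAP − MLE = 0.0010

Posterior is Beta(30, 7); MAP = (30−1)/(37−2) = 29/35 ≈ 0.82857.
MLE ignores the prior: p̂_MLE = k/n = 24/29 ≈ 0.82759.
Difference = 29/35 − 24/29 = 1/1015 ≈ 0.0010.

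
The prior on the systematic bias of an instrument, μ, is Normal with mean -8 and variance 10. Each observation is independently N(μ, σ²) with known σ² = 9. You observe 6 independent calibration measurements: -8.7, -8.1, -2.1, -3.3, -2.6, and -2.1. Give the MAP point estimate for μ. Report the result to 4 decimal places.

n = 6; x̄ = ((-8.7) + (-8.1) + (-2.1) + (-3.3) + (-2.6) + (-2.1))/6 = -26.9/6 = -269/60 ≈ -4.4833.
For a Normal prior and Normal likelihood with known variance, the posterior is Normal; its mode equals its mean, the precision-weighted average.
Prior precision 1/σ₀² = 1/10 = 0.1; data precision n/σ² = 6/9 = 2/3.
μ̂ = (0.1·(-8) + (2/3)·(-269/60)) / (0.1 + 2/3) = (-341/90)/(23/30) = -341/69 ≈ -4.9420.

μ̂_MAP = -4.9420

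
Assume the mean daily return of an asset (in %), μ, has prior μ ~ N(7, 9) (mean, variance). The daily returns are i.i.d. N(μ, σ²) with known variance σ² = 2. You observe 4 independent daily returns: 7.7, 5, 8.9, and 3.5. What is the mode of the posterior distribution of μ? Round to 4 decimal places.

n = 4; x̄ = (7.7 + 5 + 8.9 + 3.5)/4 = 25.1/4 = 6.275.
For a Normal prior and Normal likelihood with known variance, the posterior is Normal; its mode equals its mean, the precision-weighted average.
Prior precision 1/σ₀² = 1/9; data precision n/σ² = 4/2 = 2.
μ̂ = ((1/9)·7 + 2·6.275) / (1/9 + 2) = (2399/180)/(19/9) = 2399/380 ≈ 6.3132.

μ̂_MAP = 6.3132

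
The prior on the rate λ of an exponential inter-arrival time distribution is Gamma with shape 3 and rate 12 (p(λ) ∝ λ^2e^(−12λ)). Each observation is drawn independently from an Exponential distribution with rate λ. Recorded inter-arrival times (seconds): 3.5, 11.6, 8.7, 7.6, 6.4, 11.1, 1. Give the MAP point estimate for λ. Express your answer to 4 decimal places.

λ̂_MAP = 0.1454

The Exponential(rate=λ) likelihood is ∝ λ^n e^(−λΣtᵢ). Here n = 7 and Σtᵢ = 3.5 + 11.6 + 8.7 + 7.6 + 6.4 + 11.1 + 1 = 49.9.
Posterior ∝ λ^2e^(−12λ) · λ^7e^(−49.9λ) = λ^9e^(−61.9λ), i.e. Gamma(10, 61.9).
Mode = (a−1)/b = 9/61.9 ≈ 0.1454.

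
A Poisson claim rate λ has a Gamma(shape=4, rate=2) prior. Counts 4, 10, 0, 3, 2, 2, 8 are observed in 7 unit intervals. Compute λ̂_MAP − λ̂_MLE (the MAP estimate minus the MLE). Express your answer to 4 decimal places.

MAP − MLE = -0.5873

Σxᵢ = 29. Posterior is Gamma(33, 9); MAP = (33−1)/9 = 32/9 ≈ 3.55556.
MLE = x̄ = 29/7 ≈ 4.14286.
Difference = 32/9 − 29/7 = -37/63 ≈ -0.5873.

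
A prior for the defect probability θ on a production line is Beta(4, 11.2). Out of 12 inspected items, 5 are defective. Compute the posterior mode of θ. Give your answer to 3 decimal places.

θ̂_MAP = 0.317

Prior: Beta(4, 11.2).
Data: 5 successes in 12 trials. The binomial likelihood contributes θ^5(1−θ)^7, so the posterior is Beta(4+5, 11.2+7) = Beta(9, 18.2).
For Beta(a, b) with a, b > 1 the mode is (a−1)/(a+b−2) = 8/25.2 ≈ 0.317.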